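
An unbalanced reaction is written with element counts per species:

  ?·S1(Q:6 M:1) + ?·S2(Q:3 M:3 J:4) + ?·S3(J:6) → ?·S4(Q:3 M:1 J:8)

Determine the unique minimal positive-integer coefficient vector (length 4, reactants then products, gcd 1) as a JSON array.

Q: 2·6+1·3+6·0 = 15 | 5·3 = 15
M: 2·1+1·3+6·0 = 5 | 5·1 = 5
J: 2·0+1·4+6·6 = 40 | 5·8 = 40
gcd(2,1,6,5) = 1

Coefficients: [2, 1, 6, 5]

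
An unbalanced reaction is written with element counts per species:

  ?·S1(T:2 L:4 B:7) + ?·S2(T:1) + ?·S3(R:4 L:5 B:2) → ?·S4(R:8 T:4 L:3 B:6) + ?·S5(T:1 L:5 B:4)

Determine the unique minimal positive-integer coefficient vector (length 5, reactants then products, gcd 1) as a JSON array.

R: 2·0+3·0+2·4 = 8 | 1·8+3·0 = 8
T: 2·2+3·1+2·0 = 7 | 1·4+3·1 = 7
L: 2·4+3·0+2·5 = 18 | 1·3+3·5 = 18
B: 2·7+3·0+2·2 = 18 | 1·6+3·4 = 18
gcd(2,3,2,1,3) = 1

Coefficients: [2, 3, 2, 1, 3]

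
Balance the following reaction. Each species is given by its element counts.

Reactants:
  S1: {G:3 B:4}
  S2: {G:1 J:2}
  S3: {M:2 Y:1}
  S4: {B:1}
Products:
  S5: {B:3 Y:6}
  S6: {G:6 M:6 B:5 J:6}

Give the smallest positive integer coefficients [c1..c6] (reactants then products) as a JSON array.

G: 2·3+6·1+6·0+5·0 = 12 | 1·0+2·6 = 12
M: 2·0+6·0+6·2+5·0 = 12 | 1·0+2·6 = 12
B: 2·4+6·0+6·0+5·1 = 13 | 1·3+2·5 = 13
Y: 2·0+6·0+6·1+5·0 = 6 | 1·6+2·0 = 6
J: 2·0+6·2+6·0+5·0 = 12 | 1·0+2·6 = 12
gcd(2,6,6,5,1,2) = 1

Coefficients: [2, 6, 6, 5, 1, 2]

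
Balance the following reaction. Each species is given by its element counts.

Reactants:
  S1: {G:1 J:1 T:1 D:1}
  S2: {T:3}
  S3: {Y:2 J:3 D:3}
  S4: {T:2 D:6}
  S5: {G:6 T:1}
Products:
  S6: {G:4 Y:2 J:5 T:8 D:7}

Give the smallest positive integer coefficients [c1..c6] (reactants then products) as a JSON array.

Coefficients: [6, 5, 3, 1, 1, 3]

G: 6·1+5·0+3·0+1·0+1·6 = 12 | 3·4 = 12
Y: 6·0+5·0+3·2+1·0+1·0 = 6 | 3·2 = 6
J: 6·1+5·0+3·3+1·0+1·0 = 15 | 3·5 = 15
T: 6·1+5·3+3·0+1·2+1·1 = 24 | 3·8 = 24
D: 6·1+5·0+3·3+1·6+1·0 = 21 | 3·7 = 21
gcd(6,5,3,1,1,3) = 1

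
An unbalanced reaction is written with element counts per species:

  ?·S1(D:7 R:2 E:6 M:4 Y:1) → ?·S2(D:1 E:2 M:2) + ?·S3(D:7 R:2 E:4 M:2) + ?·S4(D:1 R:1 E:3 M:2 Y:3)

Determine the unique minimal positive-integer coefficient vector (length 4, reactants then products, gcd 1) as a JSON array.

D: 6·7 = 42 | 5·1+5·7+2·1 = 42
R: 6·2 = 12 | 5·0+5·2+2·1 = 12
E: 6·6 = 36 | 5·2+5·4+2·3 = 36
M: 6·4 = 24 | 5·2+5·2+2·2 = 24
Y: 6·1 = 6 | 5·0+5·0+2·3 = 6
gcd(6,5,5,2) = 1

Coefficients: [6, 5, 5, 2]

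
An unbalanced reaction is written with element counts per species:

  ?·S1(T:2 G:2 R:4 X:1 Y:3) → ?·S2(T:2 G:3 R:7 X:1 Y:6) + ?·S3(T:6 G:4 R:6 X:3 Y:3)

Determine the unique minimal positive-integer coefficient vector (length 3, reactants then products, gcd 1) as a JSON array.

T: 5·2 = 10 | 2·2+1·6 = 10
G: 5·2 = 10 | 2·3+1·4 = 10
R: 5·4 = 20 | 2·7+1·6 = 20
X: 5·1 = 5 | 2·1+1·3 = 5
Y: 5·3 = 15 | 2·6+1·3 = 15
gcd(5,2,1) = 1

Coefficients: [5, 2, 1]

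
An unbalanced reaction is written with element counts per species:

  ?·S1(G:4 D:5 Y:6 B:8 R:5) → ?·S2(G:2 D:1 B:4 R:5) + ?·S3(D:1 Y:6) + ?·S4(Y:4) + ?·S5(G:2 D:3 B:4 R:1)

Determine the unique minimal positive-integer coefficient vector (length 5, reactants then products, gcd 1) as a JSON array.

Coefficients: [4, 3, 2, 3, 5]

G: 4·4 = 16 | 3·2+2·0+3·0+5·2 = 16
D: 4·5 = 20 | 3·1+2·1+3·0+5·3 = 20
Y: 4·6 = 24 | 3·0+2·6+3·4+5·0 = 24
B: 4·8 = 32 | 3·4+2·0+3·0+5·4 = 32
R: 4·5 = 20 | 3·5+2·0+3·0+5·1 = 20
gcd(4,3,2,3,5) = 1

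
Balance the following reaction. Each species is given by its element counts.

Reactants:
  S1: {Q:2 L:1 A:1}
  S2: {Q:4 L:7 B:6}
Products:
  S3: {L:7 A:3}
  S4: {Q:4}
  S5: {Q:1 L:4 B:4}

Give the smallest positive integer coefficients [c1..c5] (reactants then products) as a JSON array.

Q: 3·2+4·4 = 22 | 1·0+4·4+6·1 = 22
L: 3·1+4·7 = 31 | 1·7+4·0+6·4 = 31
B: 3·0+4·6 = 24 | 1·0+4·0+6·4 = 24
A: 3·1+4·0 = 3 | 1·3+4·0+6·0 = 3
gcd(3,4,1,4,6) = 1

Coefficients: [3, 4, 1, 4, 6]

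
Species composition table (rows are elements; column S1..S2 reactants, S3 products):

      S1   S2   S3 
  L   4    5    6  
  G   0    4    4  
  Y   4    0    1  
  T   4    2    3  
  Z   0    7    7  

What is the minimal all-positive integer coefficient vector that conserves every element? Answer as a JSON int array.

L: 1·4+4·5 = 24 | 4·6 = 24
G: 1·0+4·4 = 16 | 4·4 = 16
Y: 1·4+4·0 = 4 | 4·1 = 4
T: 1·4+4·2 = 12 | 4·3 = 12
Z: 1·0+4·7 = 28 | 4·7 = 28
gcd(1,4,4) = 1

Coefficients: [1, 4, 4]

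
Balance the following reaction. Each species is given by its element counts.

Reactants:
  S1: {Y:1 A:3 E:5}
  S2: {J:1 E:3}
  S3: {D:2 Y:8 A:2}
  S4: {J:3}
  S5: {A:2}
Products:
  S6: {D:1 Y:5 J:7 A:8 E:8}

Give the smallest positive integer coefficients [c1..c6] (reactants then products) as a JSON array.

Coefficients: [2, 2, 1, 4, 4, 2]

D: 2·0+2·0+1·2+4·0+4·0 = 2 | 2·1 = 2
Y: 2·1+2·0+1·8+4·0+4·0 = 10 | 2·5 = 10
J: 2·0+2·1+1·0+4·3+4·0 = 14 | 2·7 = 14
A: 2·3+2·0+1·2+4·0+4·2 = 16 | 2·8 = 16
E: 2·5+2·3+1·0+4·0+4·0 = 16 | 2·8 = 16
gcd(2,2,1,4,4,2) = 1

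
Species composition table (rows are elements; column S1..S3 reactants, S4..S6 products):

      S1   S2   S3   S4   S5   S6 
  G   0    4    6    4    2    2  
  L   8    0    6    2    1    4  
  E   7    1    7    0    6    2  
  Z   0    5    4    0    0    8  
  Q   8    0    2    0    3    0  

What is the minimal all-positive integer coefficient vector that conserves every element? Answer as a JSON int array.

Coefficients: [1, 4, 5, 6, 6, 5]

G: 1·0+4·4+5·6 = 46 | 6·4+6·2+5·2 = 46
L: 1·8+4·0+5·6 = 38 | 6·2+6·1+5·4 = 38
E: 1·7+4·1+5·7 = 46 | 6·0+6·6+5·2 = 46
Z: 1·0+4·5+5·4 = 40 | 6·0+6·0+5·8 = 40
Q: 1·8+4·0+5·2 = 18 | 6·0+6·3+5·0 = 18
gcd(1,4,5,6,6,5) = 1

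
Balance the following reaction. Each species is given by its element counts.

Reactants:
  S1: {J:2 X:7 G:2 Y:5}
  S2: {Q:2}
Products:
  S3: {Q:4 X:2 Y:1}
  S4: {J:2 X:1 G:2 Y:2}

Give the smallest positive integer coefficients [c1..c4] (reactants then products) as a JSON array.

Q: 1·0+6·2 = 12 | 3·4+1·0 = 12
J: 1·2+6·0 = 2 | 3·0+1·2 = 2
X: 1·7+6·0 = 7 | 3·2+1·1 = 7
G: 1·2+6·0 = 2 | 3·0+1·2 = 2
Y: 1·5+6·0 = 5 | 3·1+1·2 = 5
gcd(1,6,3,1) = 1

Coefficients: [1, 6, 3, 1]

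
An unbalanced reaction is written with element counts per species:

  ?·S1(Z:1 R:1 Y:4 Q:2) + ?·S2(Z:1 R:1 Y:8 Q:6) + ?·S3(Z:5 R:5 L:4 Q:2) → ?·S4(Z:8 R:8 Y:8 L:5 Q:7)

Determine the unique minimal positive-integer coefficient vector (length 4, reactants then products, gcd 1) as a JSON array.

Z: 6·1+1·1+5·5 = 32 | 4·8 = 32
R: 6·1+1·1+5·5 = 32 | 4·8 = 32
Y: 6·4+1·8+5·0 = 32 | 4·8 = 32
L: 6·0+1·0+5·4 = 20 | 4·5 = 20
Q: 6·2+1·6+5·2 = 28 | 4·7 = 28
gcd(6,1,5,4) = 1

Coefficients: [6, 1, 5, 4]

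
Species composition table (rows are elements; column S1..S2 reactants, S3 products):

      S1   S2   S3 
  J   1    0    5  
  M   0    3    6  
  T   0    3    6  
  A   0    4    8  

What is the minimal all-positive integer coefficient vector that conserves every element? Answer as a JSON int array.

J: 5·1+2·0 = 5 | 1·5 = 5
M: 5·0+2·3 = 6 | 1·6 = 6
T: 5·0+2·3 = 6 | 1·6 = 6
A: 5·0+2·4 = 8 | 1·8 = 8
gcd(5,2,1) = 1

Coefficients: [5, 2, 1]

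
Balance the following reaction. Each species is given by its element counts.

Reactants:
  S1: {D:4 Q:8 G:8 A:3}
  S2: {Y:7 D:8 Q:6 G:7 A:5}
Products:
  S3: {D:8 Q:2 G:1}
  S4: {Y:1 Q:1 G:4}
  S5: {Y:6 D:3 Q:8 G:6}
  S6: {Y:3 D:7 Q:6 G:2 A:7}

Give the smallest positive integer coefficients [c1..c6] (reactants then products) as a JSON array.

Y: 2·0+3·7 = 21 | 1·0+6·1+1·6+3·3 = 21
D: 2·4+3·8 = 32 | 1·8+6·0+1·3+3·7 = 32
Q: 2·8+3·6 = 34 | 1·2+6·1+1·8+3·6 = 34
G: 2·8+3·7 = 37 | 1·1+6·4+1·6+3·2 = 37
A: 2·3+3·5 = 21 | 1·0+6·0+1·0+3·7 = 21
gcd(2,3,1,6,1,3) = 1

Coefficients: [2, 3, 1, 6, 1, 3]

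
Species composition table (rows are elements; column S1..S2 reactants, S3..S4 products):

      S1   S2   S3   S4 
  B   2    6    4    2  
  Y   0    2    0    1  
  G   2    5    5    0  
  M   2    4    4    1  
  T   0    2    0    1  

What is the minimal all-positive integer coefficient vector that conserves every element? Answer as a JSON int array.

Coefficients: [5, 1, 3, 2]

B: 5·2+1·6 = 16 | 3·4+2·2 = 16
Y: 5·0+1·2 = 2 | 3·0+2·1 = 2
G: 5·2+1·5 = 15 | 3·5+2·0 = 15
M: 5·2+1·4 = 14 | 3·4+2·1 = 14
T: 5·0+1·2 = 2 | 3·0+2·1 = 2
gcd(5,1,3,2) = 1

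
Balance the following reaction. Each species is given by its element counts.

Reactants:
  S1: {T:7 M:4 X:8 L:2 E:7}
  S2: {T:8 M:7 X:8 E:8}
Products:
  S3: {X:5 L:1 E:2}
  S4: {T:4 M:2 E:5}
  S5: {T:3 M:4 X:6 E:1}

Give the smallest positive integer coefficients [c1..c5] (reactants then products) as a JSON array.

T: 1·7+4·8 = 39 | 2·0+6·4+5·3 = 39
M: 1·4+4·7 = 32 | 2·0+6·2+5·4 = 32
X: 1·8+4·8 = 40 | 2·5+6·0+5·6 = 40
L: 1·2+4·0 = 2 | 2·1+6·0+5·0 = 2
E: 1·7+4·8 = 39 | 2·2+6·5+5·1 = 39
gcd(1,4,2,6,5) = 1

Coefficients: [1, 4, 2, 6, 5]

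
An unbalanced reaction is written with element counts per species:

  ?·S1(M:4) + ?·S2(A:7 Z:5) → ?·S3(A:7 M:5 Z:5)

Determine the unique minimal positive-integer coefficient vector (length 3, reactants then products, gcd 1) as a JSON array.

A: 5·0+4·7 = 28 | 4·7 = 28
M: 5·4+4·0 = 20 | 4·5 = 20
Z: 5·0+4·5 = 20 | 4·5 = 20
gcd(5,4,4) = 1

Coefficients: [5, 4, 4]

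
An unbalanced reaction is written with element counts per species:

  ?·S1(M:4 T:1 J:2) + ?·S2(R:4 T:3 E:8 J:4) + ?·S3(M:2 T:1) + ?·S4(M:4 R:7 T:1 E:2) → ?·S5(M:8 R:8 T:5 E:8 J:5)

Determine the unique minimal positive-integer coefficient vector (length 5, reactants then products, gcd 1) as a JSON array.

Coefficients: [5, 5, 6, 4, 6]

M: 5·4+5·0+6·2+4·4 = 48 | 6·8 = 48
R: 5·0+5·4+6·0+4·7 = 48 | 6·8 = 48
T: 5·1+5·3+6·1+4·1 = 30 | 6·5 = 30
E: 5·0+5·8+6·0+4·2 = 48 | 6·8 = 48
J: 5·2+5·4+6·0+4·0 = 30 | 6·5 = 30
gcd(5,5,6,4,6) = 1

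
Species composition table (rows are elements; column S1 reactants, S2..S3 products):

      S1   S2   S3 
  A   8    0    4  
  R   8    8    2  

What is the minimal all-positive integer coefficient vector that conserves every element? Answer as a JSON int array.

A: 2·8 = 16 | 1·0+4·4 = 16
R: 2·8 = 16 | 1·8+4·2 = 16
gcd(2,1,4) = 1

Coefficients: [2, 1, 4]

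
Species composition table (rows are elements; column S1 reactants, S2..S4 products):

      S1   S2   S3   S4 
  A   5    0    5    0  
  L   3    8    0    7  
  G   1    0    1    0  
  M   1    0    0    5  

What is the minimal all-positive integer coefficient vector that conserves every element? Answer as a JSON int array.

Coefficients: [5, 1, 5, 1]

A: 5·5 = 25 | 1·0+5·5+1·0 = 25
L: 5·3 = 15 | 1·8+5·0+1·7 = 15
G: 5·1 = 5 | 1·0+5·1+1·0 = 5
M: 5·1 = 5 | 1·0+5·0+1·5 = 5
gcd(5,1,5,1) = 1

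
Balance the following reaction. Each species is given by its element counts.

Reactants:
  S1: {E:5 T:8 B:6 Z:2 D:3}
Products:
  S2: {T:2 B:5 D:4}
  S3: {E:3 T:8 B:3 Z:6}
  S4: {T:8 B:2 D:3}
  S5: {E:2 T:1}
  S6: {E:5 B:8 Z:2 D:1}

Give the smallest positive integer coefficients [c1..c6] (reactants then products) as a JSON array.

E: 5·5 = 25 | 1·0+1·3+3·0+6·2+2·5 = 25
T: 5·8 = 40 | 1·2+1·8+3·8+6·1+2·0 = 40
B: 5·6 = 30 | 1·5+1·3+3·2+6·0+2·8 = 30
Z: 5·2 = 10 | 1·0+1·6+3·0+6·0+2·2 = 10
D: 5·3 = 15 | 1·4+1·0+3·3+6·0+2·1 = 15
gcd(5,1,1,3,6,2) = 1

Coefficients: [5, 1, 1, 3, 6, 2]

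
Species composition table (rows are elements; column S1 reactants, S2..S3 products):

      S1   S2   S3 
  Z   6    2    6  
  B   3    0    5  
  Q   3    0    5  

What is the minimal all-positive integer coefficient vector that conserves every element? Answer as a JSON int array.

Z: 5·6 = 30 | 6·2+3·6 = 30
B: 5·3 = 15 | 6·0+3·5 = 15
Q: 5·3 = 15 | 6·0+3·5 = 15
gcd(5,6,3) = 1

Coefficients: [5, 6, 3]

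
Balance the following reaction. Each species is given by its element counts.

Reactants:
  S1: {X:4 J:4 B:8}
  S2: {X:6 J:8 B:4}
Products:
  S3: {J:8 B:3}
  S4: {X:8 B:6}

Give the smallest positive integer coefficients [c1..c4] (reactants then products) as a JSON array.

X: 4·4+4·6 = 40 | 6·0+5·8 = 40
J: 4·4+4·8 = 48 | 6·8+5·0 = 48
B: 4·8+4·4 = 48 | 6·3+5·6 = 48
gcd(4,4,6,5) = 1

Coefficients: [4, 4, 6, 5]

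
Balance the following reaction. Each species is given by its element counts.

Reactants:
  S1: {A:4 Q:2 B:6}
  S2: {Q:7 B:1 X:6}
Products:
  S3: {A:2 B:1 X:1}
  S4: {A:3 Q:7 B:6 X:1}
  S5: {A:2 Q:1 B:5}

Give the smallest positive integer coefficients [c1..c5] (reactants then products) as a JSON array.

A: 5·4+1·0 = 20 | 4·2+2·3+3·2 = 20
Q: 5·2+1·7 = 17 | 4·0+2·7+3·1 = 17
B: 5·6+1·1 = 31 | 4·1+2·6+3·5 = 31
X: 5·0+1·6 = 6 | 4·1+2·1+3·0 = 6
gcd(5,1,4,2,3) = 1

Coefficients: [5, 1, 4, 2, 3]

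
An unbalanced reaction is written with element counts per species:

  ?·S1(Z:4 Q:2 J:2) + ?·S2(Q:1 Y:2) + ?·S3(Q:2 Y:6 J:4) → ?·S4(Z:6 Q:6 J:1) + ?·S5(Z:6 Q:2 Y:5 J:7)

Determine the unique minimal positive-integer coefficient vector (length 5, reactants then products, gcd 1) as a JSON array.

Coefficients: [6, 2, 1, 2, 2]

Z: 6·4+2·0+1·0 = 24 | 2·6+2·6 = 24
Q: 6·2+2·1+1·2 = 16 | 2·6+2·2 = 16
Y: 6·0+2·2+1·6 = 10 | 2·0+2·5 = 10
J: 6·2+2·0+1·4 = 16 | 2·1+2·7 = 16
gcd(6,2,1,2,2) = 1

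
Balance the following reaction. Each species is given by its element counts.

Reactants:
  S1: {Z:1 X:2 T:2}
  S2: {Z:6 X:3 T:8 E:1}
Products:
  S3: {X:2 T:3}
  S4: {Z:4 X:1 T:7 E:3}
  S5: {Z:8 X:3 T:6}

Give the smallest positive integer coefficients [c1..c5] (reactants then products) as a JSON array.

Z: 2·1+3·6 = 20 | 3·0+1·4+2·8 = 20
X: 2·2+3·3 = 13 | 3·2+1·1+2·3 = 13
T: 2·2+3·8 = 28 | 3·3+1·7+2·6 = 28
E: 2·0+3·1 = 3 | 3·0+1·3+2·0 = 3
gcd(2,3,3,1,2) = 1

Coefficients: [2, 3, 3, 1, 2]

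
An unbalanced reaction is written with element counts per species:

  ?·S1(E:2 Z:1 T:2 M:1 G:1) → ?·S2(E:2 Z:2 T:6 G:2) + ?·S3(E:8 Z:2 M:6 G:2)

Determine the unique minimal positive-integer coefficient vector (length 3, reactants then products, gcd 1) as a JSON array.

Coefficients: [6, 2, 1]

E: 6·2 = 12 | 2·2+1·8 = 12
Z: 6·1 = 6 | 2·2+1·2 = 6
T: 6·2 = 12 | 2·6+1·0 = 12
M: 6·1 = 6 | 2·0+1·6 = 6
G: 6·1 = 6 | 2·2+1·2 = 6
gcd(6,2,1) = 1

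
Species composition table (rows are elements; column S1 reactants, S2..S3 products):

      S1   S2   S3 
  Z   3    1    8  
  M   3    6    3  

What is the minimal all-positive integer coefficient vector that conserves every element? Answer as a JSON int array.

Coefficients: [3, 1, 1]

Z: 3·3 = 9 | 1·1+1·8 = 9
M: 3·3 = 9 | 1·6+1·3 = 9
gcd(3,1,1) = 1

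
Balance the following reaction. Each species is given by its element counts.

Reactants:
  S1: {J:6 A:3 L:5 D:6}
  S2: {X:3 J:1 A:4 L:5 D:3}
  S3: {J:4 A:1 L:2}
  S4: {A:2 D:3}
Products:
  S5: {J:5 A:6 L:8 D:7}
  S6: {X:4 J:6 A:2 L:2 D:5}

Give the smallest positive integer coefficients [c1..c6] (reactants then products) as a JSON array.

X: 6·0+4·3+2·0+3·0 = 12 | 6·0+3·4 = 12
J: 6·6+4·1+2·4+3·0 = 48 | 6·5+3·6 = 48
A: 6·3+4·4+2·1+3·2 = 42 | 6·6+3·2 = 42
L: 6·5+4·5+2·2+3·0 = 54 | 6·8+3·2 = 54
D: 6·6+4·3+2·0+3·3 = 57 | 6·7+3·5 = 57
gcd(6,4,2,3,6,3) = 1

Coefficients: [6, 4, 2, 3, 6, 3]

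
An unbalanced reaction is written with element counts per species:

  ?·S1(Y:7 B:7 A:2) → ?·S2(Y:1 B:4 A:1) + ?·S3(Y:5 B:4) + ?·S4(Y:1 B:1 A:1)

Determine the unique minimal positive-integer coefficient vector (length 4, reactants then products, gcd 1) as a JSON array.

Y: 3·7 = 21 | 1·1+3·5+5·1 = 21
B: 3·7 = 21 | 1·4+3·4+5·1 = 21
A: 3·2 = 6 | 1·1+3·0+5·1 = 6
gcd(3,1,3,5) = 1

Coefficients: [3, 1, 3, 5]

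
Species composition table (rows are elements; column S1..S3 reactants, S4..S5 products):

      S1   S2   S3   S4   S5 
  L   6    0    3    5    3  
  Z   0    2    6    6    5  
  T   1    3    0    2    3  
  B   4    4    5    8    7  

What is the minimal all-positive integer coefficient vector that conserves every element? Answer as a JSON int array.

Coefficients: [3, 5, 6, 6, 2]

L: 3·6+5·0+6·3 = 36 | 6·5+2·3 = 36
Z: 3·0+5·2+6·6 = 46 | 6·6+2·5 = 46
T: 3·1+5·3+6·0 = 18 | 6·2+2·3 = 18
B: 3·4+5·4+6·5 = 62 | 6·8+2·7 = 62
gcd(3,5,6,6,2) = 1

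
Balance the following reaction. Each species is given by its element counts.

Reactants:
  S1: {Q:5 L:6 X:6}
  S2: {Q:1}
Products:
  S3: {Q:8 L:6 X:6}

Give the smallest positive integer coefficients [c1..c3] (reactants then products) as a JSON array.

Coefficients: [1, 3, 1]

Q: 1·5+3·1 = 8 | 1·8 = 8
L: 1·6+3·0 = 6 | 1·6 = 6
X: 1·6+3·0 = 6 | 1·6 = 6
gcd(1,3,1) = 1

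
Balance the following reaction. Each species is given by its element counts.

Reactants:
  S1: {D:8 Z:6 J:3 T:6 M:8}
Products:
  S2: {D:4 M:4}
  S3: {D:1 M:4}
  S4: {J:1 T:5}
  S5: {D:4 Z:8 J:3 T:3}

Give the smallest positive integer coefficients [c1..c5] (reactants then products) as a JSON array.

Coefficients: [4, 4, 4, 3, 3]

D: 4·8 = 32 | 4·4+4·1+3·0+3·4 = 32
Z: 4·6 = 24 | 4·0+4·0+3·0+3·8 = 24
J: 4·3 = 12 | 4·0+4·0+3·1+3·3 = 12
T: 4·6 = 24 | 4·0+4·0+3·5+3·3 = 24
M: 4·8 = 32 | 4·4+4·4+3·0+3·0 = 32
gcd(4,4,4,3,3) = 1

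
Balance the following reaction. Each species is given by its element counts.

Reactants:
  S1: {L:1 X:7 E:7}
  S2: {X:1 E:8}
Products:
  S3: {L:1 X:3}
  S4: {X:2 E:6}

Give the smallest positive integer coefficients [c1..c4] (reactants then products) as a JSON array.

Coefficients: [2, 2, 2, 5]

L: 2·1+2·0 = 2 | 2·1+5·0 = 2
X: 2·7+2·1 = 16 | 2·3+5·2 = 16
E: 2·7+2·8 = 30 | 2·0+5·6 = 30
gcd(2,2,2,5) = 1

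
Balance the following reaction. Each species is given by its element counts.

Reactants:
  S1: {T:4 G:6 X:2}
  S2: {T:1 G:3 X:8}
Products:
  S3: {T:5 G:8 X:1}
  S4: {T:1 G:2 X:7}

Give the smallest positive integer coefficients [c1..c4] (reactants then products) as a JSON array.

Coefficients: [4, 2, 3, 3]

T: 4·4+2·1 = 18 | 3·5+3·1 = 18
G: 4·6+2·3 = 30 | 3·8+3·2 = 30
X: 4·2+2·8 = 24 | 3·1+3·7 = 24
gcd(4,2,3,3) = 1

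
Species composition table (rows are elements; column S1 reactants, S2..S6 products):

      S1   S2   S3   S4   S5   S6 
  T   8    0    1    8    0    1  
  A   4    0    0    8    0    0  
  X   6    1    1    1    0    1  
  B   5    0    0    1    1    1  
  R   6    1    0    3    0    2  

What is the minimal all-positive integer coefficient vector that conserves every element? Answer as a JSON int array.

T: 2·8 = 16 | 3·0+5·1+1·8+6·0+3·1 = 16
A: 2·4 = 8 | 3·0+5·0+1·8+6·0+3·0 = 8
X: 2·6 = 12 | 3·1+5·1+1·1+6·0+3·1 = 12
B: 2·5 = 10 | 3·0+5·0+1·1+6·1+3·1 = 10
R: 2·6 = 12 | 3·1+5·0+1·3+6·0+3·2 = 12
gcd(2,3,5,1,6,3) = 1

Coefficients: [2, 3, 5, 1, 6, 3]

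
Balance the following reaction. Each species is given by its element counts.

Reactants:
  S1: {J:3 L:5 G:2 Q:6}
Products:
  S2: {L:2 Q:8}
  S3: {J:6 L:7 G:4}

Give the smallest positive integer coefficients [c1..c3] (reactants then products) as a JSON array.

Coefficients: [4, 3, 2]

J: 4·3 = 12 | 3·0+2·6 = 12
L: 4·5 = 20 | 3·2+2·7 = 20
G: 4·2 = 8 | 3·0+2·4 = 8
Q: 4·6 = 24 | 3·8+2·0 = 24
gcd(4,3,2) = 1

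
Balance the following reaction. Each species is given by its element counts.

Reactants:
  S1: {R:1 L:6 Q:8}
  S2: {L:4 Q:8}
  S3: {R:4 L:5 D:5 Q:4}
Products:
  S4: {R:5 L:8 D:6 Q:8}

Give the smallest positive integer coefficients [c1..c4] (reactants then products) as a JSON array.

R: 1·1+1·0+6·4 = 25 | 5·5 = 25
L: 1·6+1·4+6·5 = 40 | 5·8 = 40
D: 1·0+1·0+6·5 = 30 | 5·6 = 30
Q: 1·8+1·8+6·4 = 40 | 5·8 = 40
gcd(1,1,6,5) = 1

Coefficients: [1, 1, 6, 5]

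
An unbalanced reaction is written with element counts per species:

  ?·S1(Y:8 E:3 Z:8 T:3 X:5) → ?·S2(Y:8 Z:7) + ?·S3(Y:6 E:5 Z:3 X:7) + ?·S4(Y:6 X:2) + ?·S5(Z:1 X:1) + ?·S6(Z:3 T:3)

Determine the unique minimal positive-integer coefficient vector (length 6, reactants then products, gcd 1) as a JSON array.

Y: 5·8 = 40 | 2·8+3·6+1·6+2·0+5·0 = 40
E: 5·3 = 15 | 2·0+3·5+1·0+2·0+5·0 = 15
Z: 5·8 = 40 | 2·7+3·3+1·0+2·1+5·3 = 40
T: 5·3 = 15 | 2·0+3·0+1·0+2·0+5·3 = 15
X: 5·5 = 25 | 2·0+3·7+1·2+2·1+5·0 = 25
gcd(5,2,3,1,2,5) = 1

Coefficients: [5, 2, 3, 1, 2, 5]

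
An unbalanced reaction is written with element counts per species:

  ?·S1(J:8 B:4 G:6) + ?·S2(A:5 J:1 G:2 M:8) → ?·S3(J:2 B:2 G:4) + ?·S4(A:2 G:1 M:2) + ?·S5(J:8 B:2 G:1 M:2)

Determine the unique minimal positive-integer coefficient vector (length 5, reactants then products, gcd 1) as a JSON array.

Coefficients: [4, 2, 5, 5, 3]

A: 4·0+2·5 = 10 | 5·0+5·2+3·0 = 10
J: 4·8+2·1 = 34 | 5·2+5·0+3·8 = 34
B: 4·4+2·0 = 16 | 5·2+5·0+3·2 = 16
G: 4·6+2·2 = 28 | 5·4+5·1+3·1 = 28
M: 4·0+2·8 = 16 | 5·0+5·2+3·2 = 16
gcd(4,2,5,5,3) = 1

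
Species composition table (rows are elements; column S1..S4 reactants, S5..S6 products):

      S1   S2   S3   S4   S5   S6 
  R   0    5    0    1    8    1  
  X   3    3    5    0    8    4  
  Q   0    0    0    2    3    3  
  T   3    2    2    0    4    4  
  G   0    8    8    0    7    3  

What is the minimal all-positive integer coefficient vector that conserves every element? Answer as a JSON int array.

Coefficients: [4, 1, 1, 6, 1, 3]

R: 4·0+1·5+1·0+6·1 = 11 | 1·8+3·1 = 11
X: 4·3+1·3+1·5+6·0 = 20 | 1·8+3·4 = 20
Q: 4·0+1·0+1·0+6·2 = 12 | 1·3+3·3 = 12
T: 4·3+1·2+1·2+6·0 = 16 | 1·4+3·4 = 16
G: 4·0+1·8+1·8+6·0 = 16 | 1·7+3·3 = 16
gcd(4,1,1,6,1,3) = 1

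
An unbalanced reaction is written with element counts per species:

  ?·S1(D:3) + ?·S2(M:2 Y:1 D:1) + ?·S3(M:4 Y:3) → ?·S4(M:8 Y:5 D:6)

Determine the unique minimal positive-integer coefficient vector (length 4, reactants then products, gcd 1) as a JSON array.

M: 4·0+6·2+3·4 = 24 | 3·8 = 24
Y: 4·0+6·1+3·3 = 15 | 3·5 = 15
D: 4·3+6·1+3·0 = 18 | 3·6 = 18
gcd(4,6,3,3) = 1

Coefficients: [4, 6, 3, 3]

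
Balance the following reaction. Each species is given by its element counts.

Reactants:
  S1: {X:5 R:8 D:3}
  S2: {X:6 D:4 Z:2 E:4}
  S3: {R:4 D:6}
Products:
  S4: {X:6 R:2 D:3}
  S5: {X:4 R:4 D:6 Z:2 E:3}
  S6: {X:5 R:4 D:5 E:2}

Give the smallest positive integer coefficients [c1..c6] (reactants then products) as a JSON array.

Coefficients: [3, 6, 4, 2, 6, 3]

X: 3·5+6·6+4·0 = 51 | 2·6+6·4+3·5 = 51
R: 3·8+6·0+4·4 = 40 | 2·2+6·4+3·4 = 40
D: 3·3+6·4+4·6 = 57 | 2·3+6·6+3·5 = 57
Z: 3·0+6·2+4·0 = 12 | 2·0+6·2+3·0 = 12
E: 3·0+6·4+4·0 = 24 | 2·0+6·3+3·2 = 24
gcd(3,6,4,2,6,3) = 1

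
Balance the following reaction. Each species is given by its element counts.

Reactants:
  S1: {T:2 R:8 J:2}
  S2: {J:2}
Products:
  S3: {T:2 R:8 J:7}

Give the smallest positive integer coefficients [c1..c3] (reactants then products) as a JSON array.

Coefficients: [2, 5, 2]

T: 2·2+5·0 = 4 | 2·2 = 4
R: 2·8+5·0 = 16 | 2·8 = 16
J: 2·2+5·2 = 14 | 2·7 = 14
gcd(2,5,2) = 1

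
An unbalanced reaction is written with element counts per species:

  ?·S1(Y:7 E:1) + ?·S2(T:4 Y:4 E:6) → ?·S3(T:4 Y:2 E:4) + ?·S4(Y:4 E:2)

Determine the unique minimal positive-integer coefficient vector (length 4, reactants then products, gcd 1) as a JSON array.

Coefficients: [2, 5, 5, 6]

T: 2·0+5·4 = 20 | 5·4+6·0 = 20
Y: 2·7+5·4 = 34 | 5·2+6·4 = 34
E: 2·1+5·6 = 32 | 5·4+6·2 = 32
gcd(2,5,5,6) = 1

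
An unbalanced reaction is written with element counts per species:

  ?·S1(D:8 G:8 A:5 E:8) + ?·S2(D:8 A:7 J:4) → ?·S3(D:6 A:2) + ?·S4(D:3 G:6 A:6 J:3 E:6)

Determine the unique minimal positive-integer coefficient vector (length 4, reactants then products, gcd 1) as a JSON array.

D: 3·8+3·8 = 48 | 6·6+4·3 = 48
G: 3·8+3·0 = 24 | 6·0+4·6 = 24
A: 3·5+3·7 = 36 | 6·2+4·6 = 36
J: 3·0+3·4 = 12 | 6·0+4·3 = 12
E: 3·8+3·0 = 24 | 6·0+4·6 = 24
gcd(3,3,6,4) = 1

Coefficients: [3, 3, 6, 4]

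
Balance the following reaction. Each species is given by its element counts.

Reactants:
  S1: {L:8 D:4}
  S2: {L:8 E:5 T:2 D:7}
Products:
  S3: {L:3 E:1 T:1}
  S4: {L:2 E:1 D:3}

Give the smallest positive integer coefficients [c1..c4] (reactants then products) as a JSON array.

Coefficients: [1, 2, 4, 6]

L: 1·8+2·8 = 24 | 4·3+6·2 = 24
E: 1·0+2·5 = 10 | 4·1+6·1 = 10
T: 1·0+2·2 = 4 | 4·1+6·0 = 4
D: 1·4+2·7 = 18 | 4·0+6·3 = 18
gcd(1,2,4,6) = 1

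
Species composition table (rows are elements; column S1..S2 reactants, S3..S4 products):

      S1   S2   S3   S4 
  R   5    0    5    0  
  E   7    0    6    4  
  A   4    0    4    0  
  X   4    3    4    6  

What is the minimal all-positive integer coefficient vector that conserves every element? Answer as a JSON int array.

Coefficients: [4, 2, 4, 1]

R: 4·5+2·0 = 20 | 4·5+1·0 = 20
E: 4·7+2·0 = 28 | 4·6+1·4 = 28
A: 4·4+2·0 = 16 | 4·4+1·0 = 16
X: 4·4+2·3 = 22 | 4·4+1·6 = 22
gcd(4,2,4,1) = 1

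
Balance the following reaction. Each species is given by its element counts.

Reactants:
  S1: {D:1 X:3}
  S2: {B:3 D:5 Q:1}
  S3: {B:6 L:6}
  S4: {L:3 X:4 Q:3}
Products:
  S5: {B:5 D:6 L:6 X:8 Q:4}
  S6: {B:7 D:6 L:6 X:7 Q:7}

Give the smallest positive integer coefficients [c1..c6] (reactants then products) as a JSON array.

B: 5·0+5·3+2·6+6·0 = 27 | 4·5+1·7 = 27
D: 5·1+5·5+2·0+6·0 = 30 | 4·6+1·6 = 30
L: 5·0+5·0+2·6+6·3 = 30 | 4·6+1·6 = 30
X: 5·3+5·0+2·0+6·4 = 39 | 4·8+1·7 = 39
Q: 5·0+5·1+2·0+6·3 = 23 | 4·4+1·7 = 23
gcd(5,5,2,6,4,1) = 1

Coefficients: [5, 5, 2, 6, 4, 1]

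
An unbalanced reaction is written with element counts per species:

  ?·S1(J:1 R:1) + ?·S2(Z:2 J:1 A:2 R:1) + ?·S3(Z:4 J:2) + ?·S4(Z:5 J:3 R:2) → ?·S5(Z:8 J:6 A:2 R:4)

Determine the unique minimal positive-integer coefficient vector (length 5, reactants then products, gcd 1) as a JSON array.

Z: 5·0+3·2+2·4+2·5 = 24 | 3·8 = 24
J: 5·1+3·1+2·2+2·3 = 18 | 3·6 = 18
A: 5·0+3·2+2·0+2·0 = 6 | 3·2 = 6
R: 5·1+3·1+2·0+2·2 = 12 | 3·4 = 12
gcd(5,3,2,2,3) = 1

Coefficients: [5, 3, 2, 2, 3]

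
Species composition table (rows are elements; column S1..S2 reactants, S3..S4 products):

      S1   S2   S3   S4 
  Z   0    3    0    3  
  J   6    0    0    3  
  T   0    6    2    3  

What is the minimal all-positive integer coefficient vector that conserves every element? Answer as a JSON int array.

Z: 1·0+2·3 = 6 | 3·0+2·3 = 6
J: 1·6+2·0 = 6 | 3·0+2·3 = 6
T: 1·0+2·6 = 12 | 3·2+2·3 = 12
gcd(1,2,3,2) = 1

Coefficients: [1, 2, 3, 2]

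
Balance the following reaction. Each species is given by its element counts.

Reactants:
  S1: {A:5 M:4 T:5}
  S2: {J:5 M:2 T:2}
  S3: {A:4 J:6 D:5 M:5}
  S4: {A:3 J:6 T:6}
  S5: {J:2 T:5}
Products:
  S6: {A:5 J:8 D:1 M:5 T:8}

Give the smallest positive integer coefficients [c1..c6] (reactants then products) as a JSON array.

Coefficients: [3, 4, 1, 2, 1, 5]

A: 3·5+4·0+1·4+2·3+1·0 = 25 | 5·5 = 25
J: 3·0+4·5+1·6+2·6+1·2 = 40 | 5·8 = 40
D: 3·0+4·0+1·5+2·0+1·0 = 5 | 5·1 = 5
M: 3·4+4·2+1·5+2·0+1·0 = 25 | 5·5 = 25
T: 3·5+4·2+1·0+2·6+1·5 = 40 | 5·8 = 40
gcd(3,4,1,2,1,5) = 1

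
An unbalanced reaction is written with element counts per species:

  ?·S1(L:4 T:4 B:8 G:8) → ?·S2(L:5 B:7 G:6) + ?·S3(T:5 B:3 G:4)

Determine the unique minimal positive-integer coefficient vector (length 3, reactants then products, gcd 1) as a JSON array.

L: 5·4 = 20 | 4·5+4·0 = 20
T: 5·4 = 20 | 4·0+4·5 = 20
B: 5·8 = 40 | 4·7+4·3 = 40
G: 5·8 = 40 | 4·6+4·4 = 40
gcd(5,4,4) = 1

Coefficients: [5, 4, 4]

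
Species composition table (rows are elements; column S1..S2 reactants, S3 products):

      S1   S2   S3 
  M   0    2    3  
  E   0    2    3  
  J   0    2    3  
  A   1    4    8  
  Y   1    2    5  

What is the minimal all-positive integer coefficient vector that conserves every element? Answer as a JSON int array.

Coefficients: [4, 3, 2]

M: 4·0+3·2 = 6 | 2·3 = 6
E: 4·0+3·2 = 6 | 2·3 = 6
J: 4·0+3·2 = 6 | 2·3 = 6
A: 4·1+3·4 = 16 | 2·8 = 16
Y: 4·1+3·2 = 10 | 2·5 = 10
gcd(4,3,2) = 1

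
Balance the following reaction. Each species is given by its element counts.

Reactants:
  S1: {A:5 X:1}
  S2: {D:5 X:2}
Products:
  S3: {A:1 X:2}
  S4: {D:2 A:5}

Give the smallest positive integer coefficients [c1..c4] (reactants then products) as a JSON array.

Coefficients: [6, 2, 5, 5]

D: 6·0+2·5 = 10 | 5·0+5·2 = 10
A: 6·5+2·0 = 30 | 5·1+5·5 = 30
X: 6·1+2·2 = 10 | 5·2+5·0 = 10
gcd(6,2,5,5) = 1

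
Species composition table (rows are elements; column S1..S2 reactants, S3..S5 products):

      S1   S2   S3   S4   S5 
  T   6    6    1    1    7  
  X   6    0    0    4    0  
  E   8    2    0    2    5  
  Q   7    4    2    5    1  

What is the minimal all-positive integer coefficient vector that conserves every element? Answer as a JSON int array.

Coefficients: [4, 5, 6, 6, 6]

T: 4·6+5·6 = 54 | 6·1+6·1+6·7 = 54
X: 4·6+5·0 = 24 | 6·0+6·4+6·0 = 24
E: 4·8+5·2 = 42 | 6·0+6·2+6·5 = 42
Q: 4·7+5·4 = 48 | 6·2+6·5+6·1 = 48
gcd(4,5,6,6,6) = 1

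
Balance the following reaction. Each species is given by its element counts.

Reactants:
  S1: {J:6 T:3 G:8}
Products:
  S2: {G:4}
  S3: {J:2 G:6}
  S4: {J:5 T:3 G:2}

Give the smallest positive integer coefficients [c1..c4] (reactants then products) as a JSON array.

Coefficients: [4, 3, 2, 4]

J: 4·6 = 24 | 3·0+2·2+4·5 = 24
T: 4·3 = 12 | 3·0+2·0+4·3 = 12
G: 4·8 = 32 | 3·4+2·6+4·2 = 32
gcd(4,3,2,4) = 1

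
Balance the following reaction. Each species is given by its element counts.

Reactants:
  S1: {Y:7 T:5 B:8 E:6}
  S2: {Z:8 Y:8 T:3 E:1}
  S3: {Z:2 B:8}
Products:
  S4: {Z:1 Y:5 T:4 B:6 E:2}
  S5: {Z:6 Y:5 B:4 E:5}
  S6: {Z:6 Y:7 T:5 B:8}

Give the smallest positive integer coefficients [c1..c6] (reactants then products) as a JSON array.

Coefficients: [4, 3, 3, 6, 3, 1]

Z: 4·0+3·8+3·2 = 30 | 6·1+3·6+1·6 = 30
Y: 4·7+3·8+3·0 = 52 | 6·5+3·5+1·7 = 52
T: 4·5+3·3+3·0 = 29 | 6·4+3·0+1·5 = 29
B: 4·8+3·0+3·8 = 56 | 6·6+3·4+1·8 = 56
E: 4·6+3·1+3·0 = 27 | 6·2+3·5+1·0 = 27
gcd(4,3,3,6,3,1) = 1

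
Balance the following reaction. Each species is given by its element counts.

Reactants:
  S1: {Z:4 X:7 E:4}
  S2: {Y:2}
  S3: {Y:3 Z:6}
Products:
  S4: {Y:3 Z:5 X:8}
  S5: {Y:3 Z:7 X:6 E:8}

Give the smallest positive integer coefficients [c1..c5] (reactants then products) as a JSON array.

Y: 6·0+6·2+2·3 = 18 | 3·3+3·3 = 18
Z: 6·4+6·0+2·6 = 36 | 3·5+3·7 = 36
X: 6·7+6·0+2·0 = 42 | 3·8+3·6 = 42
E: 6·4+6·0+2·0 = 24 | 3·0+3·8 = 24
gcd(6,6,2,3,3) = 1

Coefficients: [6, 6, 2, 3, 3]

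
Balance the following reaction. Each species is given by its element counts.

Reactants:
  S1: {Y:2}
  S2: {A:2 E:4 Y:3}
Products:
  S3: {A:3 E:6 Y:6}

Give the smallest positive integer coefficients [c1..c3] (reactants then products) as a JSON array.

Coefficients: [3, 6, 4]

A: 3·0+6·2 = 12 | 4·3 = 12
E: 3·0+6·4 = 24 | 4·6 = 24
Y: 3·2+6·3 = 24 | 4·6 = 24
gcd(3,6,4) = 1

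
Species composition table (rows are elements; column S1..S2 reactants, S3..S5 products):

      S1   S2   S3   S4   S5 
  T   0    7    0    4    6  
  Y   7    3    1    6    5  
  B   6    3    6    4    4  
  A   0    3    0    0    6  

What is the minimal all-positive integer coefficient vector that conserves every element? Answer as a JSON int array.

T: 5·0+6·7 = 42 | 2·0+6·4+3·6 = 42
Y: 5·7+6·3 = 53 | 2·1+6·6+3·5 = 53
B: 5·6+6·3 = 48 | 2·6+6·4+3·4 = 48
A: 5·0+6·3 = 18 | 2·0+6·0+3·6 = 18
gcd(5,6,2,6,3) = 1

Coefficients: [5, 6, 2, 6, 3]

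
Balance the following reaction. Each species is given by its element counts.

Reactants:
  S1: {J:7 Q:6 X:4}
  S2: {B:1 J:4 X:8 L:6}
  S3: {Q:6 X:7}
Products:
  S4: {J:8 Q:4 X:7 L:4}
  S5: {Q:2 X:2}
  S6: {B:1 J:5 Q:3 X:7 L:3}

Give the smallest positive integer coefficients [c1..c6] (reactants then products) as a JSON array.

B: 4·0+4·1+1·0 = 4 | 3·0+3·0+4·1 = 4
J: 4·7+4·4+1·0 = 44 | 3·8+3·0+4·5 = 44
Q: 4·6+4·0+1·6 = 30 | 3·4+3·2+4·3 = 30
X: 4·4+4·8+1·7 = 55 | 3·7+3·2+4·7 = 55
L: 4·0+4·6+1·0 = 24 | 3·4+3·0+4·3 = 24
gcd(4,4,1,3,3,4) = 1

Coefficients: [4, 4, 1, 3, 3, 4]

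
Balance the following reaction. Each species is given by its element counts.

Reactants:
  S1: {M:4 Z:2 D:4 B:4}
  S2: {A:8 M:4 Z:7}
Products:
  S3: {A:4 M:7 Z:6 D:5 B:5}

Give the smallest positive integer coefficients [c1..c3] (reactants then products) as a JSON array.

Coefficients: [5, 2, 4]

A: 5·0+2·8 = 16 | 4·4 = 16
M: 5·4+2·4 = 28 | 4·7 = 28
Z: 5·2+2·7 = 24 | 4·6 = 24
D: 5·4+2·0 = 20 | 4·5 = 20
B: 5·4+2·0 = 20 | 4·5 = 20
gcd(5,2,4) = 1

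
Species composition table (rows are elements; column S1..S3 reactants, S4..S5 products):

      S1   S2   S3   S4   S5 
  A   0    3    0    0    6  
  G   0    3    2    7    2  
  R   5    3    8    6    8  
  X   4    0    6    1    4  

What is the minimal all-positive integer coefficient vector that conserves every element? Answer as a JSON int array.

A: 2·0+6·3+1·0 = 18 | 2·0+3·6 = 18
G: 2·0+6·3+1·2 = 20 | 2·7+3·2 = 20
R: 2·5+6·3+1·8 = 36 | 2·6+3·8 = 36
X: 2·4+6·0+1·6 = 14 | 2·1+3·4 = 14
gcd(2,6,1,2,3) = 1

Coefficients: [2, 6, 1, 2, 3]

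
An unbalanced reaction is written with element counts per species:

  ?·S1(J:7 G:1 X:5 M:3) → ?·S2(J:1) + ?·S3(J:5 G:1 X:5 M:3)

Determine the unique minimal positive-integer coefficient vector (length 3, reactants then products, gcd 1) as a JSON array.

J: 1·7 = 7 | 2·1+1·5 = 7
G: 1·1 = 1 | 2·0+1·1 = 1
X: 1·5 = 5 | 2·0+1·5 = 5
M: 1·3 = 3 | 2·0+1·3 = 3
gcd(1,2,1) = 1

Coefficients: [1, 2, 1]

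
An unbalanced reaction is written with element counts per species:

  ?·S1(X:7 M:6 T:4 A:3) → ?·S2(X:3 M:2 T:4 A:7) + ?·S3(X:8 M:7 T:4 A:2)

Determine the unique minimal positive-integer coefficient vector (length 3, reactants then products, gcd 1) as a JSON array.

X: 5·7 = 35 | 1·3+4·8 = 35
M: 5·6 = 30 | 1·2+4·7 = 30
T: 5·4 = 20 | 1·4+4·4 = 20
A: 5·3 = 15 | 1·7+4·2 = 15
gcd(5,1,4) = 1

Coefficients: [5, 1, 4]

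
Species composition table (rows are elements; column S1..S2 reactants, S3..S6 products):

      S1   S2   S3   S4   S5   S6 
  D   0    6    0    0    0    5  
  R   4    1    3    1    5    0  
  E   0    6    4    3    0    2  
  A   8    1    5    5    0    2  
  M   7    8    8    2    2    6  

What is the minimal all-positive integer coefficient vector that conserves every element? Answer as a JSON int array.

Coefficients: [4, 5, 3, 2, 2, 6]

D: 4·0+5·6 = 30 | 3·0+2·0+2·0+6·5 = 30
R: 4·4+5·1 = 21 | 3·3+2·1+2·5+6·0 = 21
E: 4·0+5·6 = 30 | 3·4+2·3+2·0+6·2 = 30
A: 4·8+5·1 = 37 | 3·5+2·5+2·0+6·2 = 37
M: 4·7+5·8 = 68 | 3·8+2·2+2·2+6·6 = 68
gcd(4,5,3,2,2,6) = 1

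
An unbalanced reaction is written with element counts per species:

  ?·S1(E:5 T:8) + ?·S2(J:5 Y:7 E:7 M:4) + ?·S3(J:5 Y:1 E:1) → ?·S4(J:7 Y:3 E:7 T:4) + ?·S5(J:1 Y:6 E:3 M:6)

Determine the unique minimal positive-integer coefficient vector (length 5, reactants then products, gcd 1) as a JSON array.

J: 2·0+3·5+3·5 = 30 | 4·7+2·1 = 30
Y: 2·0+3·7+3·1 = 24 | 4·3+2·6 = 24
E: 2·5+3·7+3·1 = 34 | 4·7+2·3 = 34
T: 2·8+3·0+3·0 = 16 | 4·4+2·0 = 16
M: 2·0+3·4+3·0 = 12 | 4·0+2·6 = 12
gcd(2,3,3,4,2) = 1

Coefficients: [2, 3, 3, 4, 2]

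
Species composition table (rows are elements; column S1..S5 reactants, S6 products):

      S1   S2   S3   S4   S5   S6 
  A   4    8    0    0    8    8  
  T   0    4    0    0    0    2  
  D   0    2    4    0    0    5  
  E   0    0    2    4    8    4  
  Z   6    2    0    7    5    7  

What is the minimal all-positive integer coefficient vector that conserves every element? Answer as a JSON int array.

A: 4·4+3·8+6·0+1·0+1·8 = 48 | 6·8 = 48
T: 4·0+3·4+6·0+1·0+1·0 = 12 | 6·2 = 12
D: 4·0+3·2+6·4+1·0+1·0 = 30 | 6·5 = 30
E: 4·0+3·0+6·2+1·4+1·8 = 24 | 6·4 = 24
Z: 4·6+3·2+6·0+1·7+1·5 = 42 | 6·7 = 42
gcd(4,3,6,1,1,6) = 1

Coefficients: [4, 3, 6, 1, 1, 6]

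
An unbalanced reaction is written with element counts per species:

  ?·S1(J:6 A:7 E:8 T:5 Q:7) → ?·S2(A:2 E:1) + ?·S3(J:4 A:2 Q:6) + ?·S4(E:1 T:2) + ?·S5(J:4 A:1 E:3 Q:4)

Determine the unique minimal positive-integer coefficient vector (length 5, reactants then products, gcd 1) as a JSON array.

Coefficients: [2, 5, 1, 5, 2]

J: 2·6 = 12 | 5·0+1·4+5·0+2·4 = 12
A: 2·7 = 14 | 5·2+1·2+5·0+2·1 = 14
E: 2·8 = 16 | 5·1+1·0+5·1+2·3 = 16
T: 2·5 = 10 | 5·0+1·0+5·2+2·0 = 10
Q: 2·7 = 14 | 5·0+1·6+5·0+2·4 = 14
gcd(2,5,1,5,2) = 1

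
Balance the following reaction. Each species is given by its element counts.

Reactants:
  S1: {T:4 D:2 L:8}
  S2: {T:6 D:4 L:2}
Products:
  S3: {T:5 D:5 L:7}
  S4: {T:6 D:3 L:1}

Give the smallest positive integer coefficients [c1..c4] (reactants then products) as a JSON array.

T: 1·4+5·6 = 34 | 2·5+4·6 = 34
D: 1·2+5·4 = 22 | 2·5+4·3 = 22
L: 1·8+5·2 = 18 | 2·7+4·1 = 18
gcd(1,5,2,4) = 1

Coefficients: [1, 5, 2, 4]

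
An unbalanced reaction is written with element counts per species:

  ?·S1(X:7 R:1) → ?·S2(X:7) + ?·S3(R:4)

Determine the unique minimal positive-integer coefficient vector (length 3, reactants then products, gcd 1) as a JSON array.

Coefficients: [4, 4, 1]

X: 4·7 = 28 | 4·7+1·0 = 28
R: 4·1 = 4 | 4·0+1·4 = 4
gcd(4,4,1) = 1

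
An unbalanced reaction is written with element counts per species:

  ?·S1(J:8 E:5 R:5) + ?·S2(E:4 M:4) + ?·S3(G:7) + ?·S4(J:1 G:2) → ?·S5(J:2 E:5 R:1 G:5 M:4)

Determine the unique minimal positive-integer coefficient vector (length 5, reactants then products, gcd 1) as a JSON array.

Coefficients: [1, 5, 3, 2, 5]

J: 1·8+5·0+3·0+2·1 = 10 | 5·2 = 10
E: 1·5+5·4+3·0+2·0 = 25 | 5·5 = 25
R: 1·5+5·0+3·0+2·0 = 5 | 5·1 = 5
G: 1·0+5·0+3·7+2·2 = 25 | 5·5 = 25
M: 1·0+5·4+3·0+2·0 = 20 | 5·4 = 20
gcd(1,5,3,2,5) = 1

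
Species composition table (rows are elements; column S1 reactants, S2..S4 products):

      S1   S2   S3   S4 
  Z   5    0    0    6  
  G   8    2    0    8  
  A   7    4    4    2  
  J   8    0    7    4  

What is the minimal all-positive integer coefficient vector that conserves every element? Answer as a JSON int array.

Coefficients: [6, 4, 4, 5]

Z: 6·5 = 30 | 4·0+4·0+5·6 = 30
G: 6·8 = 48 | 4·2+4·0+5·8 = 48
A: 6·7 = 42 | 4·4+4·4+5·2 = 42
J: 6·8 = 48 | 4·0+4·7+5·4 = 48
gcd(6,4,4,5) = 1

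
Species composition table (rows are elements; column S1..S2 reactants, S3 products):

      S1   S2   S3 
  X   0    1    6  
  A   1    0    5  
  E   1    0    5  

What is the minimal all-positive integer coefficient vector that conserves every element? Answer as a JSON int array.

X: 5·0+6·1 = 6 | 1·6 = 6
A: 5·1+6·0 = 5 | 1·5 = 5
E: 5·1+6·0 = 5 | 1·5 = 5
gcd(5,6,1) = 1

Coefficients: [5, 6, 1]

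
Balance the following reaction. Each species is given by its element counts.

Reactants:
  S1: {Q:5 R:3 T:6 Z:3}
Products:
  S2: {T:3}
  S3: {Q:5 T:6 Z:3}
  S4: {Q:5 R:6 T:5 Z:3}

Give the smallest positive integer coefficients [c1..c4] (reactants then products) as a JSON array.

Q: 6·5 = 30 | 1·0+3·5+3·5 = 30
R: 6·3 = 18 | 1·0+3·0+3·6 = 18
T: 6·6 = 36 | 1·3+3·6+3·5 = 36
Z: 6·3 = 18 | 1·0+3·3+3·3 = 18
gcd(6,1,3,3) = 1

Coefficients: [6, 1, 3, 3]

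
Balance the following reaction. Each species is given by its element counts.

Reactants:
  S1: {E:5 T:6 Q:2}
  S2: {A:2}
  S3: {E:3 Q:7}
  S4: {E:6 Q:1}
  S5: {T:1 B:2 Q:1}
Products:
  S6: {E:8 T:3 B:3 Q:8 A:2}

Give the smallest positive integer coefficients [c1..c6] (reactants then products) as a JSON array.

Coefficients: [1, 4, 3, 3, 6, 4]

E: 1·5+4·0+3·3+3·6+6·0 = 32 | 4·8 = 32
T: 1·6+4·0+3·0+3·0+6·1 = 12 | 4·3 = 12
B: 1·0+4·0+3·0+3·0+6·2 = 12 | 4·3 = 12
Q: 1·2+4·0+3·7+3·1+6·1 = 32 | 4·8 = 32
A: 1·0+4·2+3·0+3·0+6·0 = 8 | 4·2 = 8
gcd(1,4,3,3,6,4) = 1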